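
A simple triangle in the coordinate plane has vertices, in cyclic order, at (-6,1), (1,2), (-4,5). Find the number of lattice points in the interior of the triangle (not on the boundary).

12

The shoelace formula gives twice the area as |((-6)·2 − 1·1) + (1·5 − (-4)·2) + ((-4)·1 − (-6)·5)| = 26, so the area is 13.
The number of boundary lattice points is Σ gcd(|Δx|,|Δy|) = gcd(7,1) + gcd(5,3) + gcd(2,4) = 1+1+2 = 4.
Pick's theorem gives I = A − B/2 + 1 = 13 − 4/2 + 1 = 12.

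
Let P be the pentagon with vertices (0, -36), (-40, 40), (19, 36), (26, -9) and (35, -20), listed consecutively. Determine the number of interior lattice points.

3103

The shoelace formula gives twice the area as |(0·40 − (-40)·(-36)) + ((-40)·36 − 19·40) + (19·(-9) − 26·36) + (26·(-20) − 35·(-9)) + (35·(-36) − 0·(-20))| = 6212, so the area is 3106.
Summing gcd(|Δx|,|Δy|) over the edges gives the boundary count: gcd(40,76) + gcd(59,4) + gcd(7,45) + gcd(9,11) + gcd(35,16) = 4+1+1+1+1 = 8.
Pick's theorem gives I = A − B/2 + 1 = 3106 − 8/2 + 1 = 3103.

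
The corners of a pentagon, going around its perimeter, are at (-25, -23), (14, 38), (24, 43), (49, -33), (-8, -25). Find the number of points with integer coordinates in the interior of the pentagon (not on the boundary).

2880

Using the shoelace formula, 2A = |[(-25)·38 − 14·(-23)] + [14·43 − 24·38] + [24·(-33) − 49·43] + [49·(-25) − (-8)·(-33)] + [(-8)·(-23) − (-25)·(-25)]| = 5767, so the area is 2883.5.
Along each edge there are gcd(|Δx|,|Δy|)+1 lattice points, so counting each shared vertex once the boundary has gcd(39,61) + gcd(10,5) + gcd(25,76) + gcd(57,8) + gcd(17,2) = 1+5+1+1+1 = 9.
Pick's theorem gives I = A − B/2 + 1 = 2883.5 − 9/2 + 1 = 2880.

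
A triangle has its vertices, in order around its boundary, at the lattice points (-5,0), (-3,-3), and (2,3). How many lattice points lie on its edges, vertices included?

The number of boundary lattice points is Σ gcd(|Δx|,|Δy|) = gcd(2,3) + gcd(5,6) + gcd(7,3) = 1+1+1 = 3.

3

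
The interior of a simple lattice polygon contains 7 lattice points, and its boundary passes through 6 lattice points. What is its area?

9

By Pick's theorem, A = I + B/2 − 1 = 7 + 6/2 − 1 = 9.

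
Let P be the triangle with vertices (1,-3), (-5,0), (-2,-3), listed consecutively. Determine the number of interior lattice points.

1

The shoelace formula gives twice the area as |[1·0 − (-5)·(-3)] + [(-5)·(-3) − (-2)·0] + [(-2)·(-3) − 1·(-3)]| = 9, so the area is 4.5.
Summing gcd(|Δx|,|Δy|) over the edges gives the boundary count: gcd(6,3) + gcd(3,3) + gcd(3,0) = 3+3+3 = 9.
Pick's theorem gives I = A − B/2 + 1 = 4.5 − 9/2 + 1 = 1.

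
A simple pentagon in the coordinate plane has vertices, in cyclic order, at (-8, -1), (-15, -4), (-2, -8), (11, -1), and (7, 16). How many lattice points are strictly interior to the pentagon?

260

The shoelace formula gives twice the area as |[(-8)·(-4) − (-15)·(-1)] + [(-15)·(-8) − (-2)·(-4)] + [(-2)·(-1) − 11·(-8)] + [11·16 − 7·(-1)] + [7·(-1) − (-8)·16]| = 523, so the area is 261.5.
The number of boundary lattice points is Σ gcd(|Δx|,|Δy|) = gcd(7,3) + gcd(13,4) + gcd(13,7) + gcd(4,17) + gcd(15,17) = 1+1+1+1+1 = 5.
Pick's theorem gives I = A − B/2 + 1 = 261.5 − 5/2 + 1 = 260.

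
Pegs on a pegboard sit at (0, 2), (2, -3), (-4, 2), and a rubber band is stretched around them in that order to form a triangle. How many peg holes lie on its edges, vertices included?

6

Along each edge there are gcd(|Δx|,|Δy|)+1 lattice points, so counting each shared vertex once the boundary has gcd(2,5) + gcd(6,5) + gcd(4,0) = 1+1+4 = 6.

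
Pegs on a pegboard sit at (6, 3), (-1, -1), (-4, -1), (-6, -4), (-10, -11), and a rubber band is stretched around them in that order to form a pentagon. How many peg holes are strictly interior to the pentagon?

Using the shoelace formula, 2A = |[6·(-1) − (-1)·3] + [(-1)·(-1) − (-4)·(-1)] + [(-4)·(-4) − (-6)·(-1)] + [(-6)·(-11) − (-10)·(-4)] + [(-10)·3 − 6·(-11)]| = 66, so the area is 33.
Summing gcd(|Δx|,|Δy|) over the edges gives the boundary count: gcd(7,4) + gcd(3,0) + gcd(2,3) + gcd(4,7) + gcd(16,14) = 1+3+1+1+2 = 8.
By Pick's theorem A = I + B/2 − 1, so I = 33 − 8/2 + 1 = 30.

30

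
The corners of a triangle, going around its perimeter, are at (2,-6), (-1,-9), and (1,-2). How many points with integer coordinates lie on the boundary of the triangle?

5

The number of boundary lattice points is Σ gcd(|Δx|,|Δy|) = gcd(3,3) + gcd(2,7) + gcd(1,4) = 3+1+1 = 5.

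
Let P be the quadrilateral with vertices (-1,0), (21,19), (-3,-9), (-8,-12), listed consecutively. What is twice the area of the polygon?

The shoelace formula gives twice the area as |[(-1)·19 − 21·0] + [21·(-9) − (-3)·19] + [(-3)·(-12) − (-8)·(-9)] + [(-8)·0 − (-1)·(-12)]| = 199, so the area is 199/2.

199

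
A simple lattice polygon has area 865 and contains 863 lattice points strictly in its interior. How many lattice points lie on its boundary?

6

Pick's theorem gives A = I + B/2 − 1, so B = 2(A − I + 1) = 2(865 − 863 + 1) = 6.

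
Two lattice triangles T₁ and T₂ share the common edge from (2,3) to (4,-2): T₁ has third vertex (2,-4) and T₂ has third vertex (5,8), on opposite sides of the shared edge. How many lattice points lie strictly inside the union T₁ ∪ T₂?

15

The union is the simple quadrilateral with vertices (2,3), (2,-4), (4,-2), (5,8) in order.
Using the shoelace formula, 2A = |[2·(-4) − 2·3] + [2·(-2) − 4·(-4)] + [4·8 − 5·(-2)] + [5·3 − 2·8]| = 39, so the area is 19.5.
Summing gcd(|Δx|,|Δy|) over the edges gives the boundary count: gcd(0,7) + gcd(2,2) + gcd(1,10) + gcd(3,5) = 7+2+1+1 = 11.
By Pick's theorem I = A − B/2 + 1 = 19.5 − 11/2 + 1 = 15.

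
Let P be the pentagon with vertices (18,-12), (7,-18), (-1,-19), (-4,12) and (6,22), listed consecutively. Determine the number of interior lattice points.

547

Using the shoelace formula, 2A = |[18·(-18) − 7·(-12)] + [7·(-19) − (-1)·(-18)] + [(-1)·12 − (-4)·(-19)] + [(-4)·22 − 6·12] + [6·(-12) − 18·22]| = 1107, so the area is 1107/2.
The number of boundary lattice points is Σ gcd(|Δx|,|Δy|) = gcd(11,6) + gcd(8,1) + gcd(3,31) + gcd(10,10) + gcd(12,34) = 1+1+1+10+2 = 15.
Pick's theorem gives I = A − B/2 + 1 = 1107/2 − 15/2 + 1 = 547.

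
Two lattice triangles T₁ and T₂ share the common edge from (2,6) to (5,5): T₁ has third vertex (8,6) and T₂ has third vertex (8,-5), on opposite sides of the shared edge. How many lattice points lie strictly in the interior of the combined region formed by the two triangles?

13

The union is the simple quadrilateral with vertices (2,6), (8,6), (5,5), (8,-5) in order.
By the shoelace formula, twice the signed area is |(2·6 − 8·6) + (8·5 − 5·6) + (5·(-5) − 8·5) + (8·6 − 2·(-5))| = 33, so the area is 16.5.
Summing gcd(|Δx|,|Δy|) over the edges gives the boundary count: gcd(6,0) + gcd(3,1) + gcd(3,10) + gcd(6,11) = 6+1+1+1 = 9.
By Pick's theorem I = A − B/2 + 1 = 16.5 − 9/2 + 1 = 13.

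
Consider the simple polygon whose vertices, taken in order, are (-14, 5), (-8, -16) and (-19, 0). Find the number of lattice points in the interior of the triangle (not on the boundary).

By the shoelace formula, twice the signed area is |[(-14)·(-16) − (-8)·5] + [(-8)·0 − (-19)·(-16)] + [(-19)·5 − (-14)·0]| = 135, so the area is 135/2.
The number of boundary lattice points is Σ gcd(|Δx|,|Δy|) = gcd(6,21) + gcd(11,16) + gcd(5,5) = 3+1+5 = 9.
Pick's theorem gives I = A − B/2 + 1 = 135/2 − 9/2 + 1 = 64.

64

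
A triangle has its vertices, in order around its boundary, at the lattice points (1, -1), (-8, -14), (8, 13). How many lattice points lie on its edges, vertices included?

9

Summing gcd(|Δx|,|Δy|) over the edges gives the boundary count: gcd(9,13) + gcd(16,27) + gcd(7,14) = 1+1+7 = 9.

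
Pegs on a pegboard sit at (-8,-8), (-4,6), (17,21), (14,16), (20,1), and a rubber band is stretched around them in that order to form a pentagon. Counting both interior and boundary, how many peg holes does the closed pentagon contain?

The shoelace formula gives twice the area as |[(-8)·6 − (-4)·(-8)] + [(-4)·21 − 17·6] + [17·16 − 14·21] + [14·1 − 20·16] + [20·(-8) − (-8)·1]| = 746, so the area is 373.
The number of boundary lattice points is Σ gcd(|Δx|,|Δy|) = gcd(4,14) + gcd(21,15) + gcd(3,5) + gcd(6,15) + gcd(28,9) = 2+3+1+3+1 = 10.
Pick's theorem gives I = A − B/2 + 1 = 373 − 10/2 + 1 = 369, so the closed region contains I + B = 369 + 10 = 379 lattice points.

379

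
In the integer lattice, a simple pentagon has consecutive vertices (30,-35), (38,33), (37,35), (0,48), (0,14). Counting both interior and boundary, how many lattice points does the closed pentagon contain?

The shoelace formula gives twice the area as |[30·33 − 38·(-35)] + [38·35 − 37·33] + [37·48 − 0·35] + [0·14 − 0·48] + [0·(-35) − 30·14]| = 3785, so the area is 3785/2.
Along each edge there are gcd(|Δx|,|Δy|)+1 lattice points, so counting each shared vertex once the boundary has gcd(8,68) + gcd(1,2) + gcd(37,13) + gcd(0,34) + gcd(30,49) = 4+1+1+34+1 = 41.
Pick's theorem gives I = A − B/2 + 1 = 3785/2 − 41/2 + 1 = 1873, so the closed region contains I + B = 1873 + 41 = 1914 lattice points.

1914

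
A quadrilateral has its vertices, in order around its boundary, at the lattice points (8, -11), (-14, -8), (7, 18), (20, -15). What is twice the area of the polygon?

979

By the shoelace formula, twice the signed area is |(8·(-8) − (-14)·(-11)) + ((-14)·18 − 7·(-8)) + (7·(-15) − 20·18) + (20·(-11) − 8·(-15))| = 979, so the area is 489.5.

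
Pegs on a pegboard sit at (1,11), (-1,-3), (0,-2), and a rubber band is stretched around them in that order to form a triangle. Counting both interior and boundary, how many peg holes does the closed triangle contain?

By the shoelace formula, twice the signed area is |(1·(-3) − (-1)·11) + ((-1)·(-2) − 0·(-3)) + (0·11 − 1·(-2))| = 12, so the area is 6.
Along each edge there are gcd(|Δx|,|Δy|)+1 lattice points, so counting each shared vertex once the boundary has gcd(2,14) + gcd(1,1) + gcd(1,13) = 2+1+1 = 4.
Pick's theorem gives I = A − B/2 + 1 = 6 − 4/2 + 1 = 5, so the closed region contains I + B = 5 + 4 = 9 lattice points.

9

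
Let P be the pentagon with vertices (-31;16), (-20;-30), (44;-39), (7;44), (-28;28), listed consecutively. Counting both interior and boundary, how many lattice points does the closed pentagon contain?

3708

The shoelace formula gives twice the area as |((-31)·(-30) − (-20)·16) + ((-20)·(-39) − 44·(-30)) + (44·44 − 7·(-39)) + (7·28 − (-28)·44) + ((-28)·16 − (-31)·28)| = 7407, so the area is 3703.5.
The number of boundary lattice points is Σ gcd(|Δx|,|Δy|) = gcd(11,46) + gcd(64,9) + gcd(37,83) + gcd(35,16) + gcd(3,12) = 1+1+1+1+3 = 7.
Pick's theorem gives I = A − B/2 + 1 = 3703.5 − 7/2 + 1 = 3701, so the closed region contains I + B = 3701 + 7 = 3708 lattice points.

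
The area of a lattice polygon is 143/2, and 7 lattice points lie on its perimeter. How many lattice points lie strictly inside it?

From Pick's theorem, I = A − B/2 + 1 = 143/2 − 7/2 + 1 = 69.

69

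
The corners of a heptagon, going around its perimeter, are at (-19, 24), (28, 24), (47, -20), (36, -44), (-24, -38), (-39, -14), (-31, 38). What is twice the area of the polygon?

The shoelace formula gives twice the area as |[(-19)·24 − 28·24] + [28·(-20) − 47·24] + [47·(-44) − 36·(-20)] + [36·(-38) − (-24)·(-44)] + [(-24)·(-14) − (-39)·(-38)] + [(-39)·38 − (-31)·(-14)] + [(-31)·24 − (-19)·38]| = 9672, so the area is 4836.

9672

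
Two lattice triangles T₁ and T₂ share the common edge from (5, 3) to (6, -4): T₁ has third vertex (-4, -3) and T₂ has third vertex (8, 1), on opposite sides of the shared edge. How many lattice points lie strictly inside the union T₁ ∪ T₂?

42

The union is the simple quadrilateral with vertices (5, 3), (-4, -3), (6, -4), (8, 1) in order.
Using the shoelace formula, 2A = |(5·(-3) − (-4)·3) + ((-4)·(-4) − 6·(-3)) + (6·1 − 8·(-4)) + (8·3 − 5·1)| = 88, so the area is 44.
The number of boundary lattice points is Σ gcd(|Δx|,|Δy|) = gcd(9,6) + gcd(10,1) + gcd(2,5) + gcd(3,2) = 3+1+1+1 = 6.
By Pick's theorem I = A − B/2 + 1 = 44 − 6/2 + 1 = 42.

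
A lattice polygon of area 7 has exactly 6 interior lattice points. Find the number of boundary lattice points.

4

Pick's theorem gives A = I + B/2 − 1, so B = 2(A − I + 1) = 2(7 − 6 + 1) = 4.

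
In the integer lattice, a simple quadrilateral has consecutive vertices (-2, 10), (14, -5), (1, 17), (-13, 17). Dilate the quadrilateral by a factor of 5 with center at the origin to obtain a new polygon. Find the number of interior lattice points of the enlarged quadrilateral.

3146

By the shoelace formula, twice the signed area is |((-2)·(-5) − 14·10) + (14·17 − 1·(-5)) + (1·17 − (-13)·17) + ((-13)·10 − (-2)·17)| = 255, so the area is 127.5.
Along each edge there are gcd(|Δx|,|Δy|)+1 lattice points, so counting each shared vertex once the boundary has gcd(16,15) + gcd(13,22) + gcd(14,0) + gcd(11,7) = 1+1+14+1 = 17.
Scaling by 5 multiplies the area by 5² = 25 (so the new area is 6375/2) and multiplies the boundary lattice-point count by 5, giving 85.
By Pick's theorem, the interior count of the dilated polygon is 6375/2 − 85/2 + 1 = 3146.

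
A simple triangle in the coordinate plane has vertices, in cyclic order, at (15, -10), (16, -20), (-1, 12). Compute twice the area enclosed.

The shoelace formula gives twice the area as |[15·(-20) − 16·(-10)] + [16·12 − (-1)·(-20)] + [(-1)·(-10) − 15·12]| = 138, so the area is 69.

138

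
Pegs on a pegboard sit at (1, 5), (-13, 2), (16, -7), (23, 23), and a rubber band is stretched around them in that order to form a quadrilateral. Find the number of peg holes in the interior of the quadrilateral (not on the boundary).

372

Using the shoelace formula, 2A = |(1·2 − (-13)·5) + ((-13)·(-7) − 16·2) + (16·23 − 23·(-7)) + (23·5 − 1·23)| = 747, so the area is 373.5.
Along each edge there are gcd(|Δx|,|Δy|)+1 lattice points, so counting each shared vertex once the boundary has gcd(14,3) + gcd(29,9) + gcd(7,30) + gcd(22,18) = 1+1+1+2 = 5.
Pick's theorem gives I = A − B/2 + 1 = 373.5 − 5/2 + 1 = 372.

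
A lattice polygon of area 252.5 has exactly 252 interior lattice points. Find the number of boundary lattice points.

Pick's theorem gives A = I + B/2 − 1, so B = 2(A − I + 1) = 2(252.5 − 252 + 1) = 3.

3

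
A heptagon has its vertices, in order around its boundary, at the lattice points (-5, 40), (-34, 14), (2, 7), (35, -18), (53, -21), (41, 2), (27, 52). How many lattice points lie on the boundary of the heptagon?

Summing gcd(|Δx|,|Δy|) over the edges gives the boundary count: gcd(29,26) + gcd(36,7) + gcd(33,25) + gcd(18,3) + gcd(12,23) + gcd(14,50) + gcd(32,12) = 1+1+1+3+1+2+4 = 13.

13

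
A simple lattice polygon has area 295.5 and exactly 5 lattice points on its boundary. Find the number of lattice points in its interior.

294

Pick's theorem A = I + B/2 − 1 rearranges to I = A − B/2 + 1 = 295.5 − 5/2 + 1 = 294.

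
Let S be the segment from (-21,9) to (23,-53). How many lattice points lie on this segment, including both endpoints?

The number of lattice points on a segment between lattice points is gcd(|Δx|,|Δy|) + 1 = gcd(44,62) + 1 = 2 + 1 = 3.

3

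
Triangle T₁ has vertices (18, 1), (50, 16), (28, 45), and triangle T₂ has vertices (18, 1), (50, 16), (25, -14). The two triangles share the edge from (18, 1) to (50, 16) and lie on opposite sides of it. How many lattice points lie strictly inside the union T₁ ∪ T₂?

The union is the simple quadrilateral with vertices (18, 1), (28, 45), (50, 16), (25, -14) in order.
Using the shoelace formula, 2A = |(18·45 − 28·1) + (28·16 − 50·45) + (50·(-14) − 25·16) + (25·1 − 18·(-14))| = 1843, so the area is 1843/2.
Summing gcd(|Δx|,|Δy|) over the edges gives the boundary count: gcd(10,44) + gcd(22,29) + gcd(25,30) + gcd(7,15) = 2+1+5+1 = 9.
By Pick's theorem I = A − B/2 + 1 = 1843/2 − 9/2 + 1 = 918.

918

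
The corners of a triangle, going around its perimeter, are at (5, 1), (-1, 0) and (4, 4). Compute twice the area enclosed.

Using the shoelace formula, 2A = |(5·0 − (-1)·1) + ((-1)·4 − 4·0) + (4·1 − 5·4)| = 19, so the area is 9.5.

19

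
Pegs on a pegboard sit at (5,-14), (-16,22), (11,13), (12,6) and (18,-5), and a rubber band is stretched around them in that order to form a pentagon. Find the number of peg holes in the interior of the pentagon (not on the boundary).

518

By the shoelace formula, twice the signed area is |(5·22 − (-16)·(-14)) + ((-16)·13 − 11·22) + (11·6 − 12·13) + (12·(-5) − 18·6) + (18·(-14) − 5·(-5))| = 1049, so the area is 524.5.
Along each edge there are gcd(|Δx|,|Δy|)+1 lattice points, so counting each shared vertex once the boundary has gcd(21,36) + gcd(27,9) + gcd(1,7) + gcd(6,11) + gcd(13,9) = 3+9+1+1+1 = 15.
Pick's theorem gives I = A − B/2 + 1 = 524.5 − 15/2 + 1 = 518.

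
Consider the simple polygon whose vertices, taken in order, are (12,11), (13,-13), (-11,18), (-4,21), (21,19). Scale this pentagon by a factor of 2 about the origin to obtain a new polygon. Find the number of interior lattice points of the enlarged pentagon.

Using the shoelace formula, 2A = |[12·(-13) − 13·11] + [13·18 − (-11)·(-13)] + [(-11)·21 − (-4)·18] + [(-4)·19 − 21·21] + [21·11 − 12·19]| = 881, so the area is 440.5.
Summing gcd(|Δx|,|Δy|) over the edges gives the boundary count: gcd(1,24) + gcd(24,31) + gcd(7,3) + gcd(25,2) + gcd(9,8) = 1+1+1+1+1 = 5.
Scaling by 2 multiplies the area by 2² = 4 (so the new area is 1762) and multiplies the boundary lattice-point count by 2, giving 10.
By Pick's theorem, the interior count of the dilated polygon is 1762 − 10/2 + 1 = 1758.

1758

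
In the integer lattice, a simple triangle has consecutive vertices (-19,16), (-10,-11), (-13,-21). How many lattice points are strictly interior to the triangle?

81

By the shoelace formula, twice the signed area is |((-19)·(-11) − (-10)·16) + ((-10)·(-21) − (-13)·(-11)) + ((-13)·16 − (-19)·(-21))| = 171, so the area is 171/2.
Along each edge there are gcd(|Δx|,|Δy|)+1 lattice points, so counting each shared vertex once the boundary has gcd(9,27) + gcd(3,10) + gcd(6,37) = 9+1+1 = 11.
By Pick's theorem A = I + B/2 − 1, so I = 171/2 − 11/2 + 1 = 81.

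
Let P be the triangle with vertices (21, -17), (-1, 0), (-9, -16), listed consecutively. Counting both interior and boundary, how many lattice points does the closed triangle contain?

250

Using the shoelace formula, 2A = |(21·0 − (-1)·(-17)) + ((-1)·(-16) − (-9)·0) + ((-9)·(-17) − 21·(-16))| = 488, so the area is 244.
Summing gcd(|Δx|,|Δy|) over the edges gives the boundary count: gcd(22,17) + gcd(8,16) + gcd(30,1) = 1+8+1 = 10.
Pick's theorem gives I = A − B/2 + 1 = 244 − 10/2 + 1 = 240, so the closed region contains I + B = 240 + 10 = 250 lattice points.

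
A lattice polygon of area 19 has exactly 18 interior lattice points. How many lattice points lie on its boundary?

4

Pick's theorem gives A = I + B/2 − 1, so B = 2(A − I + 1) = 2(19 − 18 + 1) = 4.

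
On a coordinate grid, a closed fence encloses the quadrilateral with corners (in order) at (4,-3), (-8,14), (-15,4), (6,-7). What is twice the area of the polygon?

By the shoelace formula, twice the signed area is |(4·14 − (-8)·(-3)) + ((-8)·4 − (-15)·14) + ((-15)·(-7) − 6·4) + (6·(-3) − 4·(-7))| = 301, so the area is 150.5.

301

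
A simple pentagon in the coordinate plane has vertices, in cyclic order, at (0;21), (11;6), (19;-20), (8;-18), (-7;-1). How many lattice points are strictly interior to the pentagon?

By the shoelace formula, twice the signed area is |(0·6 − 11·21) + (11·(-20) − 19·6) + (19·(-18) − 8·(-20)) + (8·(-1) − (-7)·(-18)) + ((-7)·21 − 0·(-1))| = 1028, so the area is 514.
Along each edge there are gcd(|Δx|,|Δy|)+1 lattice points, so counting each shared vertex once the boundary has gcd(11,15) + gcd(8,26) + gcd(11,2) + gcd(15,17) + gcd(7,22) = 1+2+1+1+1 = 6.
By Pick's theorem A = I + B/2 − 1, so I = 514 − 6/2 + 1 = 512.

512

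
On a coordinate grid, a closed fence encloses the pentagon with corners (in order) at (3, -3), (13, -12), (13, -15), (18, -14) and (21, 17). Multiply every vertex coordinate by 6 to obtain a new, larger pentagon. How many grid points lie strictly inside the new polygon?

9661

The shoelace formula gives twice the area as |(3·(-12) − 13·(-3)) + (13·(-15) − 13·(-12)) + (13·(-14) − 18·(-15)) + (18·17 − 21·(-14)) + (21·(-3) − 3·17)| = 538, so the area is 269.
Along each edge there are gcd(|Δx|,|Δy|)+1 lattice points, so counting each shared vertex once the boundary has gcd(10,9) + gcd(0,3) + gcd(5,1) + gcd(3,31) + gcd(18,20) = 1+3+1+1+2 = 8.
Scaling by 6 multiplies the area by 6² = 36 (so the new area is 9684) and multiplies the boundary lattice-point count by 6, giving 48.
By Pick's theorem, the interior count of the dilated polygon is 9684 − 48/2 + 1 = 9661.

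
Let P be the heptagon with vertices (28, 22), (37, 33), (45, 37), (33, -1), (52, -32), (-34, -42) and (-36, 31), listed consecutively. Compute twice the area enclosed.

Using the shoelace formula, 2A = |(28·33 − 37·22) + (37·37 − 45·33) + (45·(-1) − 33·37) + (33·(-32) − 52·(-1)) + (52·(-42) − (-34)·(-32)) + ((-34)·31 − (-36)·(-42)) + ((-36)·22 − 28·31)| = 9774, so the area is 4887.

9774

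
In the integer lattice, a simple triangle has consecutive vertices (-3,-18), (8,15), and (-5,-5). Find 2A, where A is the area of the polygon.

The shoelace formula gives twice the area as |[(-3)·15 − 8·(-18)] + [8·(-5) − (-5)·15] + [(-5)·(-18) − (-3)·(-5)]| = 209, so the area is 209/2.

209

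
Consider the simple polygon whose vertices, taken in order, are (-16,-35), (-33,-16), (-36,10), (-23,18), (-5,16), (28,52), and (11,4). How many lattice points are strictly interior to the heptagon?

1990

By the shoelace formula, twice the signed area is |[(-16)·(-16) − (-33)·(-35)] + [(-33)·10 − (-36)·(-16)] + [(-36)·18 − (-23)·10] + [(-23)·16 − (-5)·18] + [(-5)·52 − 28·16] + [28·4 − 11·52] + [11·(-35) − (-16)·4]| = 3990, so the area is 1995.
Along each edge there are gcd(|Δx|,|Δy|)+1 lattice points, so counting each shared vertex once the boundary has gcd(17,19) + gcd(3,26) + gcd(13,8) + gcd(18,2) + gcd(33,36) + gcd(17,48) + gcd(27,39) = 1+1+1+2+3+1+3 = 12.
Pick's theorem gives I = A − B/2 + 1 = 1995 − 12/2 + 1 = 1990.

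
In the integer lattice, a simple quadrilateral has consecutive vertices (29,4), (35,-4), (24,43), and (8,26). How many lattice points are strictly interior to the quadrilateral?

The shoelace formula gives twice the area as |(29·(-4) − 35·4) + (35·43 − 24·(-4)) + (24·26 − 8·43) + (8·4 − 29·26)| = 903, so the area is 451.5.
The number of boundary lattice points is Σ gcd(|Δx|,|Δy|) = gcd(6,8) + gcd(11,47) + gcd(16,17) + gcd(21,22) = 2+1+1+1 = 5.
Pick's theorem gives I = A − B/2 + 1 = 451.5 − 5/2 + 1 = 450.

450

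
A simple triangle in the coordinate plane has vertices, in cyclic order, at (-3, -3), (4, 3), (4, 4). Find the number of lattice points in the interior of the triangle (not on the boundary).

0

By the shoelace formula, twice the signed area is |[(-3)·3 − 4·(-3)] + [4·4 − 4·3] + [4·(-3) − (-3)·4]| = 7, so the area is 7/2.
The number of boundary lattice points is Σ gcd(|Δx|,|Δy|) = gcd(7,6) + gcd(0,1) + gcd(7,7) = 1+1+7 = 9.
By Pick's theorem A = I + B/2 − 1, so I = 7/2 − 9/2 + 1 = 0.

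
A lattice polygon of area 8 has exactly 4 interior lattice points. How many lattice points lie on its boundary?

10

Pick's theorem gives A = I + B/2 − 1, so B = 2(A − I + 1) = 2(8 − 4 + 1) = 10.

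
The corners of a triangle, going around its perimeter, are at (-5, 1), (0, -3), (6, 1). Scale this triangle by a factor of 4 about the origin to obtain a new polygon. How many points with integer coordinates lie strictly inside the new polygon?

325

Using the shoelace formula, 2A = |((-5)·(-3) − 0·1) + (0·1 − 6·(-3)) + (6·1 − (-5)·1)| = 44, so the area is 22.
The number of boundary lattice points is Σ gcd(|Δx|,|Δy|) = gcd(5,4) + gcd(6,4) + gcd(11,0) = 1+2+11 = 14.
Scaling by 4 multiplies the area by 4² = 16 (so the new area is 352) and multiplies the boundary lattice-point count by 4, giving 56.
By Pick's theorem, the interior count of the dilated polygon is 352 − 56/2 + 1 = 325.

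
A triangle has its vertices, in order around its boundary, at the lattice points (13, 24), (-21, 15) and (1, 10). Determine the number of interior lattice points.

183

The shoelace formula gives twice the area as |(13·15 − (-21)·24) + ((-21)·10 − 1·15) + (1·24 − 13·10)| = 368, so the area is 184.
The number of boundary lattice points is Σ gcd(|Δx|,|Δy|) = gcd(34,9) + gcd(22,5) + gcd(12,14) = 1+1+2 = 4.
By Pick's theorem A = I + B/2 − 1, so I = 184 − 4/2 + 1 = 183.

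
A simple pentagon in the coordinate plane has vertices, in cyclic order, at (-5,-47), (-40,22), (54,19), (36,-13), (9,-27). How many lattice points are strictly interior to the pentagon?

The shoelace formula gives twice the area as |((-5)·22 − (-40)·(-47)) + ((-40)·19 − 54·22) + (54·(-13) − 36·19) + (36·(-27) − 9·(-13)) + (9·(-47) − (-5)·(-27))| = 6737, so the area is 3368.5.
Summing gcd(|Δx|,|Δy|) over the edges gives the boundary count: gcd(35,69) + gcd(94,3) + gcd(18,32) + gcd(27,14) + gcd(14,20) = 1+1+2+1+2 = 7.
Pick's theorem gives I = A − B/2 + 1 = 3368.5 − 7/2 + 1 = 3366.

3366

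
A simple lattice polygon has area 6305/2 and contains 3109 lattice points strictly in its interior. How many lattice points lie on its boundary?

Pick's theorem gives A = I + B/2 − 1, so B = 2(A − I + 1) = 2(6305/2 − 3109 + 1) = 89.

89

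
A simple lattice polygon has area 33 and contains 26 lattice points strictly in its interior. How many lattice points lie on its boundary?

Pick's theorem gives A = I + B/2 − 1, so B = 2(A − I + 1) = 2(33 − 26 + 1) = 16.

16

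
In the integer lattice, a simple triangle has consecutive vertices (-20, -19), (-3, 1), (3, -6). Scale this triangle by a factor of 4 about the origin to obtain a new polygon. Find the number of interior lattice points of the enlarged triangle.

Using the shoelace formula, 2A = |[(-20)·1 − (-3)·(-19)] + [(-3)·(-6) − 3·1] + [3·(-19) − (-20)·(-6)]| = 239, so the area is 119.5.
Along each edge there are gcd(|Δx|,|Δy|)+1 lattice points, so counting each shared vertex once the boundary has gcd(17,20) + gcd(6,7) + gcd(23,13) = 1+1+1 = 3.
Scaling by 4 multiplies the area by 4² = 16 (so the new area is 1912) and multiplies the boundary lattice-point count by 4, giving 12.
By Pick's theorem, the interior count of the dilated polygon is 1912 − 12/2 + 1 = 1907.

1907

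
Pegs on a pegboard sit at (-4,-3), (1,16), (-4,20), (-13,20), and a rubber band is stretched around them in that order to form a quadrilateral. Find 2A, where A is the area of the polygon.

By the shoelace formula, twice the signed area is |((-4)·16 − 1·(-3)) + (1·20 − (-4)·16) + ((-4)·20 − (-13)·20) + ((-13)·(-3) − (-4)·20)| = 322, so the area is 161.

322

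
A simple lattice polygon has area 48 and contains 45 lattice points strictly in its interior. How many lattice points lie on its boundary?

8

Pick's theorem gives A = I + B/2 − 1, so B = 2(A − I + 1) = 2(48 − 45 + 1) = 8.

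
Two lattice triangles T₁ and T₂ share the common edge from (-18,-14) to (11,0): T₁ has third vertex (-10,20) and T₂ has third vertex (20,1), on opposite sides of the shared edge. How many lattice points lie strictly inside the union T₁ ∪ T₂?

484

The union is the simple quadrilateral with vertices (-18,-14), (-10,20), (11,0), (20,1) in order.
The shoelace formula gives twice the area as |[(-18)·20 − (-10)·(-14)] + [(-10)·0 − 11·20] + [11·1 − 20·0] + [20·(-14) − (-18)·1]| = 971, so the area is 971/2.
Along each edge there are gcd(|Δx|,|Δy|)+1 lattice points, so counting each shared vertex once the boundary has gcd(8,34) + gcd(21,20) + gcd(9,1) + gcd(38,15) = 2+1+1+1 = 5.
By Pick's theorem I = A − B/2 + 1 = 971/2 − 5/2 + 1 = 484.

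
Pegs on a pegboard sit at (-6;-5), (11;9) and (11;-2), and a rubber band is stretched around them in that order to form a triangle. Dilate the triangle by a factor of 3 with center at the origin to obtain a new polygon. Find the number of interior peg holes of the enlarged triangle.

823

The shoelace formula gives twice the area as |((-6)·9 − 11·(-5)) + (11·(-2) − 11·9) + (11·(-5) − (-6)·(-2))| = 187, so the area is 187/2.
The number of boundary lattice points is Σ gcd(|Δx|,|Δy|) = gcd(17,14) + gcd(0,11) + gcd(17,3) = 1+11+1 = 13.
Scaling by 3 multiplies the area by 3² = 9 (so the new area is 1683/2) and multiplies the boundary lattice-point count by 3, giving 39.
By Pick's theorem, the interior count of the dilated polygon is 1683/2 − 39/2 + 1 = 823.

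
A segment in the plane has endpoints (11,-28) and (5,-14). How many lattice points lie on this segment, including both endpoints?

3

The number of lattice points on a segment between lattice points is gcd(|Δx|,|Δy|) + 1 = gcd(6,14) + 1 = 2 + 1 = 3.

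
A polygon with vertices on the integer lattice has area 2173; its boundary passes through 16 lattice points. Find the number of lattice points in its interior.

2166

Pick's theorem A = I + B/2 − 1 rearranges to I = A − B/2 + 1 = 2173 − 16/2 + 1 = 2166.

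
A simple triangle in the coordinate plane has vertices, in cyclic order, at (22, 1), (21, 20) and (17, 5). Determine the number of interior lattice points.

Using the shoelace formula, 2A = |(22·20 − 21·1) + (21·5 − 17·20) + (17·1 − 22·5)| = 91, so the area is 45.5.
The number of boundary lattice points is Σ gcd(|Δx|,|Δy|) = gcd(1,19) + gcd(4,15) + gcd(5,4) = 1+1+1 = 3.
Pick's theorem gives I = A − B/2 + 1 = 45.5 − 3/2 + 1 = 45.

45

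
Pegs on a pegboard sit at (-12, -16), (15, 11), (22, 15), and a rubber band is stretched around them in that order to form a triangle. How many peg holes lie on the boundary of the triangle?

Summing gcd(|Δx|,|Δy|) over the edges gives the boundary count: gcd(27,27) + gcd(7,4) + gcd(34,31) = 27+1+1 = 29.

29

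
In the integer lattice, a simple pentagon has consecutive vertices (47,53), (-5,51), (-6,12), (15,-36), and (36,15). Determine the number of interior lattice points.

2830

The shoelace formula gives twice the area as |(47·51 − (-5)·53) + ((-5)·12 − (-6)·51) + ((-6)·(-36) − 15·12) + (15·15 − 36·(-36)) + (36·53 − 47·15)| = 5668, so the area is 2834.
Summing gcd(|Δx|,|Δy|) over the edges gives the boundary count: gcd(52,2) + gcd(1,39) + gcd(21,48) + gcd(21,51) + gcd(11,38) = 2+1+3+3+1 = 10.
By Pick's theorem A = I + B/2 − 1, so I = 2834 − 10/2 + 1 = 2830.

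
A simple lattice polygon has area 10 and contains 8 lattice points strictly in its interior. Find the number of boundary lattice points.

6

Pick's theorem gives A = I + B/2 − 1, so B = 2(A − I + 1) = 2(10 − 8 + 1) = 6.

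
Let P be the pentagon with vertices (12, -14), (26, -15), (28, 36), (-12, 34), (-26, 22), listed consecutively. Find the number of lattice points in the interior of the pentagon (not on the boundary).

By the shoelace formula, twice the signed area is |(12·(-15) − 26·(-14)) + (26·36 − 28·(-15)) + (28·34 − (-12)·36) + ((-12)·22 − (-26)·34) + ((-26)·(-14) − 12·22)| = 3644, so the area is 1822.
Along each edge there are gcd(|Δx|,|Δy|)+1 lattice points, so counting each shared vertex once the boundary has gcd(14,1) + gcd(2,51) + gcd(40,2) + gcd(14,12) + gcd(38,36) = 1+1+2+2+2 = 8.
Pick's theorem gives I = A − B/2 + 1 = 1822 − 8/2 + 1 = 1819.

1819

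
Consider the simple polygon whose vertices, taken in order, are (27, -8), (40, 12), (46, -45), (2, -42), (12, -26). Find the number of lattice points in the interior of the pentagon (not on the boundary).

The shoelace formula gives twice the area as |[27·12 − 40·(-8)] + [40·(-45) − 46·12] + [46·(-42) − 2·(-45)] + [2·(-26) − 12·(-42)] + [12·(-8) − 27·(-26)]| = 2492, so the area is 1246.
Summing gcd(|Δx|,|Δy|) over the edges gives the boundary count: gcd(13,20) + gcd(6,57) + gcd(44,3) + gcd(10,16) + gcd(15,18) = 1+3+1+2+3 = 10.
By Pick's theorem A = I + B/2 − 1, so I = 1246 − 10/2 + 1 = 1242.

1242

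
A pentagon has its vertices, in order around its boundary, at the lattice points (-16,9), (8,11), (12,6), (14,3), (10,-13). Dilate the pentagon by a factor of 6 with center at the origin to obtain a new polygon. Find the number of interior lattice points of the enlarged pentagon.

12751

Using the shoelace formula, 2A = |((-16)·11 − 8·9) + (8·6 − 12·11) + (12·3 − 14·6) + (14·(-13) − 10·3) + (10·9 − (-16)·(-13))| = 710, so the area is 355.
Along each edge there are gcd(|Δx|,|Δy|)+1 lattice points, so counting each shared vertex once the boundary has gcd(24,2) + gcd(4,5) + gcd(2,3) + gcd(4,16) + gcd(26,22) = 2+1+1+4+2 = 10.
Scaling by 6 multiplies the area by 6² = 36 (so the new area is 12780) and multiplies the boundary lattice-point count by 6, giving 60.
By Pick's theorem, the interior count of the dilated polygon is 12780 − 60/2 + 1 = 12751.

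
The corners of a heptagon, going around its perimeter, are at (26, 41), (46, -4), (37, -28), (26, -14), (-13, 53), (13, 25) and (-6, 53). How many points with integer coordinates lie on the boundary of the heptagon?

17

Summing gcd(|Δx|,|Δy|) over the edges gives the boundary count: gcd(20,45) + gcd(9,24) + gcd(11,14) + gcd(39,67) + gcd(26,28) + gcd(19,28) + gcd(32,12) = 5+3+1+1+2+1+4 = 17.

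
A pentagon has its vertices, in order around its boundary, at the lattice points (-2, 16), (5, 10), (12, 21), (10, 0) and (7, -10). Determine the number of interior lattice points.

165

Using the shoelace formula, 2A = |[(-2)·10 − 5·16] + [5·21 − 12·10] + [12·0 − 10·21] + [10·(-10) − 7·0] + [7·16 − (-2)·(-10)]| = 333, so the area is 333/2.
Along each edge there are gcd(|Δx|,|Δy|)+1 lattice points, so counting each shared vertex once the boundary has gcd(7,6) + gcd(7,11) + gcd(2,21) + gcd(3,10) + gcd(9,26) = 1+1+1+1+1 = 5.
By Pick's theorem A = I + B/2 − 1, so I = 333/2 − 5/2 + 1 = 165.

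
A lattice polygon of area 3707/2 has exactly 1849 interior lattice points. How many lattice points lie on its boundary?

11

Pick's theorem gives A = I + B/2 − 1, so B = 2(A − I + 1) = 2(3707/2 − 1849 + 1) = 11.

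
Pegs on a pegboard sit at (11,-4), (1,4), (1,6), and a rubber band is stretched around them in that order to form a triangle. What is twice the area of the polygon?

By the shoelace formula, twice the signed area is |[11·4 − 1·(-4)] + [1·6 − 1·4] + [1·(-4) − 11·6]| = 20, so the area is 10.

20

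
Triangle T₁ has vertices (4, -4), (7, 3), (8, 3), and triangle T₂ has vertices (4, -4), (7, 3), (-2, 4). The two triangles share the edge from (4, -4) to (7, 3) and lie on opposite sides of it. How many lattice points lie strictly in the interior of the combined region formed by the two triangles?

35

The union is the simple quadrilateral with vertices (4, -4), (8, 3), (7, 3), (-2, 4) in order.
Using the shoelace formula, 2A = |[4·3 − 8·(-4)] + [8·3 − 7·3] + [7·4 − (-2)·3] + [(-2)·(-4) − 4·4]| = 73, so the area is 36.5.
Summing gcd(|Δx|,|Δy|) over the edges gives the boundary count: gcd(4,7) + gcd(1,0) + gcd(9,1) + gcd(6,8) = 1+1+1+2 = 5.
By Pick's theorem I = A − B/2 + 1 = 36.5 − 5/2 + 1 = 35.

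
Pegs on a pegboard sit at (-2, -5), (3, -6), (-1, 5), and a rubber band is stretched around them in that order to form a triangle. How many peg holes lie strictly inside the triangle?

The shoelace formula gives twice the area as |[(-2)·(-6) − 3·(-5)] + [3·5 − (-1)·(-6)] + [(-1)·(-5) − (-2)·5]| = 51, so the area is 51/2.
Along each edge there are gcd(|Δx|,|Δy|)+1 lattice points, so counting each shared vertex once the boundary has gcd(5,1) + gcd(4,11) + gcd(1,10) = 1+1+1 = 3.
By Pick's theorem A = I + B/2 − 1, so I = 51/2 − 3/2 + 1 = 25.

25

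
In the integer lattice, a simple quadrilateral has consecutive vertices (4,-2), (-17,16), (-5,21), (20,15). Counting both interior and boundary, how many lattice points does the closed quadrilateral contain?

The shoelace formula gives twice the area as |[4·16 − (-17)·(-2)] + [(-17)·21 − (-5)·16] + [(-5)·15 − 20·21] + [20·(-2) − 4·15]| = 842, so the area is 421.
Summing gcd(|Δx|,|Δy|) over the edges gives the boundary count: gcd(21,18) + gcd(12,5) + gcd(25,6) + gcd(16,17) = 3+1+1+1 = 6.
Pick's theorem gives I = A − B/2 + 1 = 421 − 6/2 + 1 = 419, so the closed region contains I + B = 419 + 6 = 425 lattice points.

425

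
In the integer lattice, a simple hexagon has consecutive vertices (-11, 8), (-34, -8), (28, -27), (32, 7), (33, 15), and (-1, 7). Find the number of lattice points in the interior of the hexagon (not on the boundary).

The shoelace formula gives twice the area as |((-11)·(-8) − (-34)·8) + ((-34)·(-27) − 28·(-8)) + (28·7 − 32·(-27)) + (32·15 − 33·7) + (33·7 − (-1)·15) + ((-1)·8 − (-11)·7)| = 3126, so the area is 1563.
The number of boundary lattice points is Σ gcd(|Δx|,|Δy|) = gcd(23,16) + gcd(62,19) + gcd(4,34) + gcd(1,8) + gcd(34,8) + gcd(10,1) = 1+1+2+1+2+1 = 8.
Pick's theorem gives I = A − B/2 + 1 = 1563 − 8/2 + 1 = 1560.

1560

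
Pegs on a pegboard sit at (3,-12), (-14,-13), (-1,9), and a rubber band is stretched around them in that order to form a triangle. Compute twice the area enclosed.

361

By the shoelace formula, twice the signed area is |(3·(-13) − (-14)·(-12)) + ((-14)·9 − (-1)·(-13)) + ((-1)·(-12) − 3·9)| = 361, so the area is 361/2.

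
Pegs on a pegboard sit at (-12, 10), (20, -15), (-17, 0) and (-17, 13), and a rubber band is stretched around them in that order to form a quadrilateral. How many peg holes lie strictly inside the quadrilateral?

The shoelace formula gives twice the area as |((-12)·(-15) − 20·10) + (20·0 − (-17)·(-15)) + ((-17)·13 − (-17)·0) + ((-17)·10 − (-12)·13)| = 510, so the area is 255.
Along each edge there are gcd(|Δx|,|Δy|)+1 lattice points, so counting each shared vertex once the boundary has gcd(32,25) + gcd(37,15) + gcd(0,13) + gcd(5,3) = 1+1+13+1 = 16.
Pick's theorem gives I = A − B/2 + 1 = 255 − 16/2 + 1 = 248.

248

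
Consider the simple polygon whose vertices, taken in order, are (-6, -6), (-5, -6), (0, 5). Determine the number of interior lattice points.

By the shoelace formula, twice the signed area is |((-6)·(-6) − (-5)·(-6)) + ((-5)·5 − 0·(-6)) + (0·(-6) − (-6)·5)| = 11, so the area is 11/2.
The number of boundary lattice points is Σ gcd(|Δx|,|Δy|) = gcd(1,0) + gcd(5,11) + gcd(6,11) = 1+1+1 = 3.
By Pick's theorem A = I + B/2 − 1, so I = 11/2 − 3/2 + 1 = 5.

5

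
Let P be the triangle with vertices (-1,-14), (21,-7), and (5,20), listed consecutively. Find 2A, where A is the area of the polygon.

706

The shoelace formula gives twice the area as |[(-1)·(-7) − 21·(-14)] + [21·20 − 5·(-7)] + [5·(-14) − (-1)·20]| = 706, so the area is 353.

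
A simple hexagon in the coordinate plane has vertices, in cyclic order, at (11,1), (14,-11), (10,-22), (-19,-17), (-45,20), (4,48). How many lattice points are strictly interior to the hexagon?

2409

The shoelace formula gives twice the area as |[11·(-11) − 14·1] + [14·(-22) − 10·(-11)] + [10·(-17) − (-19)·(-22)] + [(-19)·20 − (-45)·(-17)] + [(-45)·48 − 4·20] + [4·1 − 11·48]| = 4830, so the area is 2415.
Along each edge there are gcd(|Δx|,|Δy|)+1 lattice points, so counting each shared vertex once the boundary has gcd(3,12) + gcd(4,11) + gcd(29,5) + gcd(26,37) + gcd(49,28) + gcd(7,47) = 3+1+1+1+7+1 = 14.
Pick's theorem gives I = A − B/2 + 1 = 2415 − 14/2 + 1 = 2409.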